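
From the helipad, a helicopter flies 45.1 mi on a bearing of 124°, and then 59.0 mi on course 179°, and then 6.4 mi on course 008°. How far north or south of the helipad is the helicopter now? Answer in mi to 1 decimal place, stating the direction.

Leg 1 (124°, 45.1 mi): east 45.1 sin 124° = 37.39, north 45.1 cos 124° = -25.22
Leg 2 (179°, 59.0 mi): east 59.0 sin 179° = 1.03, north 59.0 cos 179° = -58.99
Leg 3 (008°, 6.4 mi): east 6.4 sin 8° = 0.89, north 6.4 cos 8° = 6.34
Net north component: -77.87 mi.

77.9 mi south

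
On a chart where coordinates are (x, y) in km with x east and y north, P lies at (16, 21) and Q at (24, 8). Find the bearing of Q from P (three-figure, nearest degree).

Δeast = 24 − 16 = 8.00; Δnorth = 8 − 21 = -13.00.
Bearing = atan2(Δeast, Δnorth) mod 360° = 148.39° ≈ 148°.

148°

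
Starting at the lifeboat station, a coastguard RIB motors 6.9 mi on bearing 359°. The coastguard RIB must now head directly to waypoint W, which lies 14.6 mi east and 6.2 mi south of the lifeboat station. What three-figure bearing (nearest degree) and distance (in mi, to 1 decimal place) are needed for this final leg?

Leg 1 (359°, 6.9 mi): east 6.9 sin 359° = -0.12, north 6.9 cos 359° = 6.90
Current position: (-0.12, 6.90). Target: (14.6, -6.2). Remaining: Δeast = 14.72, Δnorth = -13.10.
Bearing = atan2(14.72, -13.10) mod 360° = 131.66°; distance = √((14.72)² + (-13.10)²) = 19.705 mi.

132°, 19.7 mi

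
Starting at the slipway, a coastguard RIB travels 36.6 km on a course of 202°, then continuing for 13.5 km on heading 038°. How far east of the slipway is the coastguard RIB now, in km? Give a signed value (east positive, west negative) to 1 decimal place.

Leg 1 (202°, 36.6 km): east 36.6 sin 202° = -13.71, north 36.6 cos 202° = -33.93
Leg 2 (038°, 13.5 km): east 13.5 sin 38° = 8.31, north 13.5 cos 38° = 10.64
Net east component: -5.40 km.

-5.4 km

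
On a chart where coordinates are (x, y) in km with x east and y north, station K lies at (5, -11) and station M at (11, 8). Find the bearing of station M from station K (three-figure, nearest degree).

Δeast = 11 − 5 = 6.00; Δnorth = 8 − -11 = 19.00.
Bearing = atan2(Δeast, Δnorth) mod 360° = 17.53° ≈ 018°.

018°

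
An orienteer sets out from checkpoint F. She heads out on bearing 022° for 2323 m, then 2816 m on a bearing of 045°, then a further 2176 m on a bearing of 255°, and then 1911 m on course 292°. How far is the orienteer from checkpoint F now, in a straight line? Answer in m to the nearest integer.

4415 m

Leg 1 (022°, 2323 m): east 2323 sin 22° = 870.21, north 2323 cos 22° = 2153.85
Leg 2 (045°, 2816 m): east 2816 sin 45° = 1991.21, north 2816 cos 45° = 1991.21
Leg 3 (255°, 2176 m): east 2176 sin 255° = -2101.85, north 2176 cos 255° = -563.19
Leg 4 (292°, 1911 m): east 1911 sin 292° = -1771.85, north 1911 cos 292° = 715.87
Net: -1012.28 east, 4297.74 north. Distance = √((-1012.28)² + (4297.74)²) = 4415.349 m.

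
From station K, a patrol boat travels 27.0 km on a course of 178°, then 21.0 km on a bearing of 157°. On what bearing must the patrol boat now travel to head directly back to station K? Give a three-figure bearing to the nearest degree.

Leg 1 (178°, 27.0 km): east 27.0 sin 178° = 0.94, north 27.0 cos 178° = -26.98
Leg 2 (157°, 21.0 km): east 21.0 sin 157° = 8.21, north 21.0 cos 157° = -19.33
Net displacement: 9.15 east, -46.31 north. Direction back to start is (-9.15, 46.31): bearing = atan2(-9.15, 46.31) mod 360° = 348.83° ≈ 349°.

349°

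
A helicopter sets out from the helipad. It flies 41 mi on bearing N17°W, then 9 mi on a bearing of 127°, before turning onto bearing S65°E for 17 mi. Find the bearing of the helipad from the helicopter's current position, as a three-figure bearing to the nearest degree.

Leg 1 (N17°W, 41 mi): east 41 sin 343° = -11.99, north 41 cos 343° = 39.21
Leg 2 (127°, 9 mi): east 9 sin 127° = 7.19, north 9 cos 127° = -5.42
Leg 3 (S65°E, 17 mi): east 17 sin 115° = 15.41, north 17 cos 115° = -7.18
Net displacement: 10.61 east, 26.61 north. Direction back to start is (-10.61, -26.61): bearing = atan2(-10.61, -26.61) mod 360° = 201.74° ≈ 202°.

202°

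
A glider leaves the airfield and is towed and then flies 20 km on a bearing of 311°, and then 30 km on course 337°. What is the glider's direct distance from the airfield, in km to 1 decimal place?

48.8 km

Leg 1 (311°, 20 km): east 20 sin 311° = -15.09, north 20 cos 311° = 13.12
Leg 2 (337°, 30 km): east 30 sin 337° = -11.72, north 30 cos 337° = 27.62
Net: -26.82 east, 40.74 north. Distance = √((-26.82)² + (40.74)²) = 48.770 km.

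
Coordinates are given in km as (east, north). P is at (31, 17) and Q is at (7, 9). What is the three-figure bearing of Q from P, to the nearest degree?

252°

Δeast = 7 − 31 = -24.00; Δnorth = 9 − 17 = -8.00.
Bearing = atan2(Δeast, Δnorth) mod 360° = 251.57° ≈ 252°.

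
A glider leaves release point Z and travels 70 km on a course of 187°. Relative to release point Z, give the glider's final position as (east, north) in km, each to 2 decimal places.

Leg 1 (187°, 70 km): east 70 sin 187° = -8.53, north 70 cos 187° = -69.48
Summing: -8.53 km east, -69.48 km north → (-8.53, -69.48).

(-8.53, -69.48)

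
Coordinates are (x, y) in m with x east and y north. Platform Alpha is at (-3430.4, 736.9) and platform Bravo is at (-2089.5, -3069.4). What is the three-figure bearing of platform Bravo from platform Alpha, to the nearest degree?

161°

Δeast = -2089.5 − -3430.4 = 1340.90; Δnorth = -3069.4 − 736.9 = -3806.30.
Bearing = atan2(Δeast, Δnorth) mod 360° = 160.59° ≈ 161°.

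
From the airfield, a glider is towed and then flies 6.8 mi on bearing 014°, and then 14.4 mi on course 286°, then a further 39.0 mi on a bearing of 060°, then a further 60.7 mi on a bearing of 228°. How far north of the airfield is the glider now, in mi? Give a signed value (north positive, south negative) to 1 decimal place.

-10.5 mi

Leg 1 (014°, 6.8 mi): east 6.8 sin 14° = 1.65, north 6.8 cos 14° = 6.60
Leg 2 (286°, 14.4 mi): east 14.4 sin 286° = -13.84, north 14.4 cos 286° = 3.97
Leg 3 (060°, 39.0 mi): east 39.0 sin 60° = 33.77, north 39.0 cos 60° = 19.50
Leg 4 (228°, 60.7 mi): east 60.7 sin 228° = -45.11, north 60.7 cos 228° = -40.62
Net north component: -10.55 mi.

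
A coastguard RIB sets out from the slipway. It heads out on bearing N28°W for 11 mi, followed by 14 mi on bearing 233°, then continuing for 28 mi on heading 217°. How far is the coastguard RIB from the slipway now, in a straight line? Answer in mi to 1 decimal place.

39.3 mi

Leg 1 (N28°W, 11 mi): east 11 sin 332° = -5.16, north 11 cos 332° = 9.71
Leg 2 (233°, 14 mi): east 14 sin 233° = -11.18, north 14 cos 233° = -8.43
Leg 3 (217°, 28 mi): east 28 sin 217° = -16.85, north 28 cos 217° = -22.36
Net: -33.20 east, -21.07 north. Distance = √((-33.20)² + (-21.07)²) = 39.321 mi.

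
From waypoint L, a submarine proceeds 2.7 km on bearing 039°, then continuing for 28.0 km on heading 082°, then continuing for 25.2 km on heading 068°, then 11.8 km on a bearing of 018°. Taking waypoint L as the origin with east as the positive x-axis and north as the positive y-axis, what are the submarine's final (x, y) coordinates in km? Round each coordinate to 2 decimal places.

Leg 1 (039°, 2.7 km): east 2.7 sin 39° = 1.70, north 2.7 cos 39° = 2.10
Leg 2 (082°, 28.0 km): east 28.0 sin 82° = 27.73, north 28.0 cos 82° = 3.90
Leg 3 (068°, 25.2 km): east 25.2 sin 68° = 23.37, north 25.2 cos 68° = 9.44
Leg 4 (018°, 11.8 km): east 11.8 sin 18° = 3.65, north 11.8 cos 18° = 11.22
Summing: 56.44 km east, 26.66 km north → (56.44, 26.66).

(56.44, 26.66)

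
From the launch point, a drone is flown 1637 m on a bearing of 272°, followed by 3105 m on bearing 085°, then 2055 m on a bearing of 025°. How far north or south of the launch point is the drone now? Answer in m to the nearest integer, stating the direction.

Leg 1 (272°, 1637 m): east 1637 sin 272° = -1636.00, north 1637 cos 272° = 57.13
Leg 2 (085°, 3105 m): east 3105 sin 85° = 3093.18, north 3105 cos 85° = 270.62
Leg 3 (025°, 2055 m): east 2055 sin 25° = 868.48, north 2055 cos 25° = 1862.46
Net north component: 2190.21 m.

2190 m north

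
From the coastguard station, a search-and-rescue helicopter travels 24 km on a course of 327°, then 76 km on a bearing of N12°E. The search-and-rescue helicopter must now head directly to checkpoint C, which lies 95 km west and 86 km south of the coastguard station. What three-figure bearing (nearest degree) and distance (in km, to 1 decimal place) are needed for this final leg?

208°, 205.2 km

Leg 1 (327°, 24 km): east 24 sin 327° = -13.07, north 24 cos 327° = 20.13
Leg 2 (N12°E, 76 km): east 76 sin 12° = 15.80, north 76 cos 12° = 74.34
Current position: (2.73, 94.47). Target: (-95, -86). Remaining: Δeast = -97.73, Δnorth = -180.47.
Bearing = atan2(-97.73, -180.47) mod 360° = 208.44°; distance = √((-97.73)² + (-180.47)²) = 205.231 km.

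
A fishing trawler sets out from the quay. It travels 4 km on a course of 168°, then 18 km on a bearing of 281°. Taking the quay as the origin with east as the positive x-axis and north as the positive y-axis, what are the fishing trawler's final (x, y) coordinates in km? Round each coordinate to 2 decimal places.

Leg 1 (168°, 4 km): east 4 sin 168° = 0.83, north 4 cos 168° = -3.91
Leg 2 (281°, 18 km): east 18 sin 281° = -17.67, north 18 cos 281° = 3.43
Summing: -16.84 km east, -0.48 km north → (-16.84, -0.48).

(-16.84, -0.48)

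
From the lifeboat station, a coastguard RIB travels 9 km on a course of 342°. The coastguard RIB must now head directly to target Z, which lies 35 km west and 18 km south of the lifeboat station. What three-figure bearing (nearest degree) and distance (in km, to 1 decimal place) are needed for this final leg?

Leg 1 (342°, 9 km): east 9 sin 342° = -2.78, north 9 cos 342° = 8.56
Current position: (-2.78, 8.56). Target: (-35, -18). Remaining: Δeast = -32.22, Δnorth = -26.56.
Bearing = atan2(-32.22, -26.56) mod 360° = 230.50°; distance = √((-32.22)² + (-26.56)²) = 41.755 km.

230°, 41.8 km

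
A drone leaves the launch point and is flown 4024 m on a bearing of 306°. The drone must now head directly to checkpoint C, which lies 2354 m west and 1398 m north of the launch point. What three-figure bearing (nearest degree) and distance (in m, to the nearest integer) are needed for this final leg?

137°, 1322 m

Leg 1 (306°, 4024 m): east 4024 sin 306° = -3255.48, north 4024 cos 306° = 2365.25
Current position: (-3255.48, 2365.25). Target: (-2354, 1398). Remaining: Δeast = 901.48, Δnorth = -967.25.
Bearing = atan2(901.48, -967.25) mod 360° = 137.02°; distance = √((901.48)² + (-967.25)²) = 1322.211 m.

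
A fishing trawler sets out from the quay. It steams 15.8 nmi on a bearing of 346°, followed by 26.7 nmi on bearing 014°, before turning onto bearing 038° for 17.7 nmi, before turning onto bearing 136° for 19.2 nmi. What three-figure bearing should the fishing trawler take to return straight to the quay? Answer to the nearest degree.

Leg 1 (346°, 15.8 nmi): east 15.8 sin 346° = -3.82, north 15.8 cos 346° = 15.33
Leg 2 (014°, 26.7 nmi): east 26.7 sin 14° = 6.46, north 26.7 cos 14° = 25.91
Leg 3 (038°, 17.7 nmi): east 17.7 sin 38° = 10.90, north 17.7 cos 38° = 13.95
Leg 4 (136°, 19.2 nmi): east 19.2 sin 136° = 13.34, north 19.2 cos 136° = -13.81
Net displacement: 26.87 east, 41.37 north. Direction back to start is (-26.87, -41.37): bearing = atan2(-26.87, -41.37) mod 360° = 213.00° ≈ 213°.

213°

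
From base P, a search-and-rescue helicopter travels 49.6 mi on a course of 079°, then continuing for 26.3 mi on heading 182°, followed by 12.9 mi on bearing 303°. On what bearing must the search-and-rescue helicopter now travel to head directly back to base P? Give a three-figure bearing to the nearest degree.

285°

Leg 1 (079°, 49.6 mi): east 49.6 sin 79° = 48.69, north 49.6 cos 79° = 9.46
Leg 2 (182°, 26.3 mi): east 26.3 sin 182° = -0.92, north 26.3 cos 182° = -26.28
Leg 3 (303°, 12.9 mi): east 12.9 sin 303° = -10.82, north 12.9 cos 303° = 7.03
Net displacement: 36.95 east, -9.79 north. Direction back to start is (-36.95, 9.79): bearing = atan2(-36.95, 9.79) mod 360° = 284.84° ≈ 285°.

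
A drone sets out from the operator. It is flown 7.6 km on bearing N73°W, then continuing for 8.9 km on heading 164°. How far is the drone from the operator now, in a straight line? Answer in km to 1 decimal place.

8.0 km

Leg 1 (N73°W, 7.6 km): east 7.6 sin 287° = -7.27, north 7.6 cos 287° = 2.22
Leg 2 (164°, 8.9 km): east 8.9 sin 164° = 2.45, north 8.9 cos 164° = -8.56
Net: -4.81 east, -6.33 north. Distance = √((-4.81)² + (-6.33)²) = 7.956 km.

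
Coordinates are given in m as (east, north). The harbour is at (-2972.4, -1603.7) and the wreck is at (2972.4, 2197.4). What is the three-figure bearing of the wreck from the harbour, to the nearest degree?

Δeast = 2972.4 − -2972.4 = 5944.80; Δnorth = 2197.4 − -1603.7 = 3801.10.
Bearing = atan2(Δeast, Δnorth) mod 360° = 57.41° ≈ 057°.

057°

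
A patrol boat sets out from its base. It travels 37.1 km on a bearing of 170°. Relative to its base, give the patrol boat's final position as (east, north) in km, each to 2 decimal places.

Leg 1 (170°, 37.1 km): east 37.1 sin 170° = 6.44, north 37.1 cos 170° = -36.54
Summing: 6.44 km east, -36.54 km north → (6.44, -36.54).

(6.44, -36.54)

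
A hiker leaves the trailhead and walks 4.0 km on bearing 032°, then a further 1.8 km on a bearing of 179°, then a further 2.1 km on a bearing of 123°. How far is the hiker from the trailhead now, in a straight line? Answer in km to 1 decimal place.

Leg 1 (032°, 4.0 km): east 4.0 sin 32° = 2.12, north 4.0 cos 32° = 3.39
Leg 2 (179°, 1.8 km): east 1.8 sin 179° = 0.03, north 1.8 cos 179° = -1.80
Leg 3 (123°, 2.1 km): east 2.1 sin 123° = 1.76, north 2.1 cos 123° = -1.14
Net: 3.91 east, 0.45 north. Distance = √((3.91)² + (0.45)²) = 3.938 km.

3.9 km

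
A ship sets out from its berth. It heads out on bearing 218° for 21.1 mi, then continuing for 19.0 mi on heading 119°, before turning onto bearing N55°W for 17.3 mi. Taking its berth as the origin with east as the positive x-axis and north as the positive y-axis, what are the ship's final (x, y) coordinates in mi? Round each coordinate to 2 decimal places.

Leg 1 (218°, 21.1 mi): east 21.1 sin 218° = -12.99, north 21.1 cos 218° = -16.63
Leg 2 (119°, 19.0 mi): east 19.0 sin 119° = 16.62, north 19.0 cos 119° = -9.21
Leg 3 (N55°W, 17.3 mi): east 17.3 sin 305° = -14.17, north 17.3 cos 305° = 9.92
Summing: -10.54 mi east, -15.92 mi north → (-10.54, -15.92).

(-10.54, -15.92)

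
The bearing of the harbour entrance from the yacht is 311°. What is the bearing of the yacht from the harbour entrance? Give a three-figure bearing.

131°

Back-bearing = 311° − 180° = 131°.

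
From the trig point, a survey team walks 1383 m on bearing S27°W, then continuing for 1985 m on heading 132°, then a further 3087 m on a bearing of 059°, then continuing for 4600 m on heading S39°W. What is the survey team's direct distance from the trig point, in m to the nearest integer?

Leg 1 (S27°W, 1383 m): east 1383 sin 207° = -627.87, north 1383 cos 207° = -1232.26
Leg 2 (132°, 1985 m): east 1985 sin 132° = 1475.14, north 1985 cos 132° = -1328.22
Leg 3 (059°, 3087 m): east 3087 sin 59° = 2646.08, north 3087 cos 59° = 1589.92
Leg 4 (S39°W, 4600 m): east 4600 sin 219° = -2894.87, north 4600 cos 219° = -3574.87
Net: 598.48 east, -4545.44 north. Distance = √((598.48)² + (-4545.44)²) = 4584.665 m.

4585 m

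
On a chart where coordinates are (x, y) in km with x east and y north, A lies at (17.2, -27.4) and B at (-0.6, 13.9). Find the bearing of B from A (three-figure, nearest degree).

Δeast = -0.6 − 17.2 = -17.80; Δnorth = 13.9 − -27.4 = 41.30.
Bearing = atan2(Δeast, Δnorth) mod 360° = 336.68° ≈ 337°.

337°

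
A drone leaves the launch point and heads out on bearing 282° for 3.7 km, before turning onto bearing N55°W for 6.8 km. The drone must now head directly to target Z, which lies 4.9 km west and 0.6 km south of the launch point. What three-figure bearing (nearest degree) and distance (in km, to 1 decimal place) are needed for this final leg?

Leg 1 (282°, 3.7 km): east 3.7 sin 282° = -3.62, north 3.7 cos 282° = 0.77
Leg 2 (N55°W, 6.8 km): east 6.8 sin 305° = -5.57, north 6.8 cos 305° = 3.90
Current position: (-9.19, 4.67). Target: (-4.9, -0.6). Remaining: Δeast = 4.29, Δnorth = -5.27.
Bearing = atan2(4.29, -5.27) mod 360° = 140.85°; distance = √((4.29)² + (-5.27)²) = 6.795 km.

141°, 6.8 km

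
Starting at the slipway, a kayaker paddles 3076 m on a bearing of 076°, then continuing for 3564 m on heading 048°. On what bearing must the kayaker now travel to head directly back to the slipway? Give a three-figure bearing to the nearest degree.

241°

Leg 1 (076°, 3076 m): east 3076 sin 76° = 2984.63, north 3076 cos 76° = 744.15
Leg 2 (048°, 3564 m): east 3564 sin 48° = 2648.57, north 3564 cos 48° = 2384.78
Net displacement: 5633.20 east, 3128.93 north. Direction back to start is (-5633.20, -3128.93): bearing = atan2(-5633.20, -3128.93) mod 360° = 240.95° ≈ 241°.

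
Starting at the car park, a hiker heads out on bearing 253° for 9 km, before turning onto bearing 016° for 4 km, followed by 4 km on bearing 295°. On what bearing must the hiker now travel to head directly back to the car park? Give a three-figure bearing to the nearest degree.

Leg 1 (253°, 9 km): east 9 sin 253° = -8.61, north 9 cos 253° = -2.63
Leg 2 (016°, 4 km): east 4 sin 16° = 1.10, north 4 cos 16° = 3.85
Leg 3 (295°, 4 km): east 4 sin 295° = -3.63, north 4 cos 295° = 1.69
Net displacement: -11.13 east, 2.90 north. Direction back to start is (11.13, -2.90): bearing = atan2(11.13, -2.90) mod 360° = 104.62° ≈ 105°.

105°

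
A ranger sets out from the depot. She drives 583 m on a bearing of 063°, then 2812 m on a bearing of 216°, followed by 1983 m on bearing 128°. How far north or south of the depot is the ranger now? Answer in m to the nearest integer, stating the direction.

Leg 1 (063°, 583 m): east 583 sin 63° = 519.46, north 583 cos 63° = 264.68
Leg 2 (216°, 2812 m): east 2812 sin 216° = -1652.85, north 2812 cos 216° = -2274.96
Leg 3 (128°, 1983 m): east 1983 sin 128° = 1562.63, north 1983 cos 128° = -1220.86
Net north component: -3231.14 m.

3231 m south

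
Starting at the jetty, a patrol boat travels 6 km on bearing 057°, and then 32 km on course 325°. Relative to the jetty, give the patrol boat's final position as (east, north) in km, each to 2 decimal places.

(-13.32, 29.48)

Leg 1 (057°, 6 km): east 6 sin 57° = 5.03, north 6 cos 57° = 3.27
Leg 2 (325°, 32 km): east 32 sin 325° = -18.35, north 32 cos 325° = 26.21
Summing: -13.32 km east, 29.48 km north → (-13.32, 29.48).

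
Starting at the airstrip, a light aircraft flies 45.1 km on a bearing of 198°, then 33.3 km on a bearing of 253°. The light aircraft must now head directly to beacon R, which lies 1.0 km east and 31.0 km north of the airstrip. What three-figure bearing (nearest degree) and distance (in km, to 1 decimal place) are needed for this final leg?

Leg 1 (198°, 45.1 km): east 45.1 sin 198° = -13.94, north 45.1 cos 198° = -42.89
Leg 2 (253°, 33.3 km): east 33.3 sin 253° = -31.84, north 33.3 cos 253° = -9.74
Current position: (-45.78, -52.63). Target: (1.0, 31.0). Remaining: Δeast = 46.78, Δnorth = 83.63.
Bearing = atan2(46.78, 83.63) mod 360° = 29.22°; distance = √((46.78)² + (83.63)²) = 95.824 km.

029°, 95.8 km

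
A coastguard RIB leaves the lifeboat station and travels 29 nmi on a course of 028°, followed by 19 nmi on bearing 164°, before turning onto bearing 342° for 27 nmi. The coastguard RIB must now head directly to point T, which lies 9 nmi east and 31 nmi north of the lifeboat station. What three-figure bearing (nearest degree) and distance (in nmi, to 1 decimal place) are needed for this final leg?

Leg 1 (028°, 29 nmi): east 29 sin 28° = 13.61, north 29 cos 28° = 25.61
Leg 2 (164°, 19 nmi): east 19 sin 164° = 5.24, north 19 cos 164° = -18.26
Leg 3 (342°, 27 nmi): east 27 sin 342° = -8.34, north 27 cos 342° = 25.68
Current position: (10.51, 33.02). Target: (9, 31). Remaining: Δeast = -1.51, Δnorth = -2.02.
Bearing = atan2(-1.51, -2.02) mod 360° = 216.75°; distance = √((-1.51)² + (-2.02)²) = 2.521 nmi.

217°, 2.5 nmi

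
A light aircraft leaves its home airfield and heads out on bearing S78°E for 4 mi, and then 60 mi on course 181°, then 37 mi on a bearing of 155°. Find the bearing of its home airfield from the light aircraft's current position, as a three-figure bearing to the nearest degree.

Leg 1 (S78°E, 4 mi): east 4 sin 102° = 3.91, north 4 cos 102° = -0.83
Leg 2 (181°, 60 mi): east 60 sin 181° = -1.05, north 60 cos 181° = -59.99
Leg 3 (155°, 37 mi): east 37 sin 155° = 15.64, north 37 cos 155° = -33.53
Net displacement: 18.50 east, -94.36 north. Direction back to start is (-18.50, 94.36): bearing = atan2(-18.50, 94.36) mod 360° = 348.91° ≈ 349°.

349°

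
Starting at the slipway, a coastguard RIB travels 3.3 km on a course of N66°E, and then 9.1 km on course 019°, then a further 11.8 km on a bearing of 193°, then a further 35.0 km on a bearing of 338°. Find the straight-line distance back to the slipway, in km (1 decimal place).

Leg 1 (N66°E, 3.3 km): east 3.3 sin 66° = 3.01, north 3.3 cos 66° = 1.34
Leg 2 (019°, 9.1 km): east 9.1 sin 19° = 2.96, north 9.1 cos 19° = 8.60
Leg 3 (193°, 11.8 km): east 11.8 sin 193° = -2.65, north 11.8 cos 193° = -11.50
Leg 4 (338°, 35.0 km): east 35.0 sin 338° = -13.11, north 35.0 cos 338° = 32.45
Net: -9.79 east, 30.90 north. Distance = √((-9.79)² + (30.90)²) = 32.414 km.

32.4 km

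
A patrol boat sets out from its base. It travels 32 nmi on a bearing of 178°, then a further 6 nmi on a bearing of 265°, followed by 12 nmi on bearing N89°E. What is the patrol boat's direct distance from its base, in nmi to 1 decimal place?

33.1 nmi

Leg 1 (178°, 32 nmi): east 32 sin 178° = 1.12, north 32 cos 178° = -31.98
Leg 2 (265°, 6 nmi): east 6 sin 265° = -5.98, north 6 cos 265° = -0.52
Leg 3 (N89°E, 12 nmi): east 12 sin 89° = 12.00, north 12 cos 89° = 0.21
Net: 7.14 east, -32.29 north. Distance = √((7.14)² + (-32.29)²) = 33.073 nmi.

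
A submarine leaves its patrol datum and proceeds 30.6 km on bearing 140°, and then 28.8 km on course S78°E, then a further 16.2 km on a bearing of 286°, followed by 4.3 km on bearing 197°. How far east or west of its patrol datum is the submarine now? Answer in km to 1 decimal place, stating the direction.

Leg 1 (140°, 30.6 km): east 30.6 sin 140° = 19.67, north 30.6 cos 140° = -23.44
Leg 2 (S78°E, 28.8 km): east 28.8 sin 102° = 28.17, north 28.8 cos 102° = -5.99
Leg 3 (286°, 16.2 km): east 16.2 sin 286° = -15.57, north 16.2 cos 286° = 4.47
Leg 4 (197°, 4.3 km): east 4.3 sin 197° = -1.26, north 4.3 cos 197° = -4.11
Net east component: 31.01 km.

31.0 km east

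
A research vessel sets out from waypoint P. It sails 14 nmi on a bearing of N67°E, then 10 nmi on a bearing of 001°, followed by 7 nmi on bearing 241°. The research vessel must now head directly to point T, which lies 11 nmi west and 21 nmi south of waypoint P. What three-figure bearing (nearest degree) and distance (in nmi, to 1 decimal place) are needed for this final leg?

Leg 1 (N67°E, 14 nmi): east 14 sin 67° = 12.89, north 14 cos 67° = 5.47
Leg 2 (001°, 10 nmi): east 10 sin 1° = 0.17, north 10 cos 1° = 10.00
Leg 3 (241°, 7 nmi): east 7 sin 241° = -6.12, north 7 cos 241° = -3.39
Current position: (6.94, 12.08). Target: (-11, -21). Remaining: Δeast = -17.94, Δnorth = -33.08.
Bearing = atan2(-17.94, -33.08) mod 360° = 208.47°; distance = √((-17.94)² + (-33.08)²) = 37.627 nmi.

208°, 37.6 nmi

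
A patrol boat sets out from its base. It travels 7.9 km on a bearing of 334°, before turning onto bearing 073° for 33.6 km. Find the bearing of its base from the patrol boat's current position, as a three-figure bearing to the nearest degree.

239°

Leg 1 (334°, 7.9 km): east 7.9 sin 334° = -3.46, north 7.9 cos 334° = 7.10
Leg 2 (073°, 33.6 km): east 33.6 sin 73° = 32.13, north 33.6 cos 73° = 9.82
Net displacement: 28.67 east, 16.92 north. Direction back to start is (-28.67, -16.92): bearing = atan2(-28.67, -16.92) mod 360° = 239.45° ≈ 239°.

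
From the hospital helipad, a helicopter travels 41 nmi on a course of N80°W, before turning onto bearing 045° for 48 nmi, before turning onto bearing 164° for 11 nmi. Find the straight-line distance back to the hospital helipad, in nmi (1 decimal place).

Leg 1 (N80°W, 41 nmi): east 41 sin 280° = -40.38, north 41 cos 280° = 7.12
Leg 2 (045°, 48 nmi): east 48 sin 45° = 33.94, north 48 cos 45° = 33.94
Leg 3 (164°, 11 nmi): east 11 sin 164° = 3.03, north 11 cos 164° = -10.57
Net: -3.40 east, 30.49 north. Distance = √((-3.40)² + (30.49)²) = 30.676 nmi.

30.7 nmi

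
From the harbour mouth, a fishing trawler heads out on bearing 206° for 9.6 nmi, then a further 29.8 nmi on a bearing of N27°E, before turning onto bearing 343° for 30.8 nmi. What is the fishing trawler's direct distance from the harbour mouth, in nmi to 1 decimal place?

Leg 1 (206°, 9.6 nmi): east 9.6 sin 206° = -4.21, north 9.6 cos 206° = -8.63
Leg 2 (N27°E, 29.8 nmi): east 29.8 sin 27° = 13.53, north 29.8 cos 27° = 26.55
Leg 3 (343°, 30.8 nmi): east 30.8 sin 343° = -9.01, north 30.8 cos 343° = 29.45
Net: 0.32 east, 47.38 north. Distance = √((0.32)² + (47.38)²) = 47.379 nmi.

47.4 nmi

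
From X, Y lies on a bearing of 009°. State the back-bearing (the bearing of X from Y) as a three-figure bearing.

189°

Back-bearing = 009° + 180° = 189°.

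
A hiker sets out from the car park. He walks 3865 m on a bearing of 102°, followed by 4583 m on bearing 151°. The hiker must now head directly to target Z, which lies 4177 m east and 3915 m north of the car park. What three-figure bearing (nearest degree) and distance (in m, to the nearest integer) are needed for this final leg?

348°, 8916 m

Leg 1 (102°, 3865 m): east 3865 sin 102° = 3780.54, north 3865 cos 102° = -803.58
Leg 2 (151°, 4583 m): east 4583 sin 151° = 2221.88, north 4583 cos 151° = -4008.38
Current position: (6002.42, -4811.96). Target: (4177, 3915). Remaining: Δeast = -1825.42, Δnorth = 8726.96.
Bearing = atan2(-1825.42, 8726.96) mod 360° = 348.19°; distance = √((-1825.42)² + (8726.96)²) = 8915.829 m.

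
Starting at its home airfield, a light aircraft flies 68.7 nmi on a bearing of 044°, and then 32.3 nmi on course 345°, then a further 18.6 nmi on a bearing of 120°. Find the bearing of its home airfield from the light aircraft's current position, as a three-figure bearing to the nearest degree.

Leg 1 (044°, 68.7 nmi): east 68.7 sin 44° = 47.72, north 68.7 cos 44° = 49.42
Leg 2 (345°, 32.3 nmi): east 32.3 sin 345° = -8.36, north 32.3 cos 345° = 31.20
Leg 3 (120°, 18.6 nmi): east 18.6 sin 120° = 16.11, north 18.6 cos 120° = -9.30
Net displacement: 55.47 east, 71.32 north. Direction back to start is (-55.47, -71.32): bearing = atan2(-55.47, -71.32) mod 360° = 217.88° ≈ 218°.

218°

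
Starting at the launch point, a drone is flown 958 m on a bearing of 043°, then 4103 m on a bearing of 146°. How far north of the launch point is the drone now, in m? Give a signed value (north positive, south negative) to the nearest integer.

-2701 m

Leg 1 (043°, 958 m): east 958 sin 43° = 653.35, north 958 cos 43° = 700.64
Leg 2 (146°, 4103 m): east 4103 sin 146° = 2294.37, north 4103 cos 146° = -3401.54
Net north component: -2700.90 m.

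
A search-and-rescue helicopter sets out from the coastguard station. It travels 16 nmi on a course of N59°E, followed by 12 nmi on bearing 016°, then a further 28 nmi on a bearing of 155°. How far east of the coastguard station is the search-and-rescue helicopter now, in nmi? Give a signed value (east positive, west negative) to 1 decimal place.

Leg 1 (N59°E, 16 nmi): east 16 sin 59° = 13.71, north 16 cos 59° = 8.24
Leg 2 (016°, 12 nmi): east 12 sin 16° = 3.31, north 12 cos 16° = 11.54
Leg 3 (155°, 28 nmi): east 28 sin 155° = 11.83, north 28 cos 155° = -25.38
Net east component: 28.86 nmi.

28.9 nmi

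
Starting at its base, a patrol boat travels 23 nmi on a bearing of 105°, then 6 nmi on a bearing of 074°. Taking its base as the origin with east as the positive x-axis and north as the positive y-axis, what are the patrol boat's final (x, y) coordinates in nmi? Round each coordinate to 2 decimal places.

(27.98, -4.30)

Leg 1 (105°, 23 nmi): east 23 sin 105° = 22.22, north 23 cos 105° = -5.95
Leg 2 (074°, 6 nmi): east 6 sin 74° = 5.77, north 6 cos 74° = 1.65
Summing: 27.98 nmi east, -4.30 nmi north → (27.98, -4.30).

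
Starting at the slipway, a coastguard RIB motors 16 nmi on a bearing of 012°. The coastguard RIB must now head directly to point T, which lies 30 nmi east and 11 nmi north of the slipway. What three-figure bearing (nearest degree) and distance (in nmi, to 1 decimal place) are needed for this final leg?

Leg 1 (012°, 16 nmi): east 16 sin 12° = 3.33, north 16 cos 12° = 15.65
Current position: (3.33, 15.65). Target: (30, 11). Remaining: Δeast = 26.67, Δnorth = -4.65.
Bearing = atan2(26.67, -4.65) mod 360° = 99.89°; distance = √((26.67)² + (-4.65)²) = 27.076 nmi.

100°, 27.1 nmi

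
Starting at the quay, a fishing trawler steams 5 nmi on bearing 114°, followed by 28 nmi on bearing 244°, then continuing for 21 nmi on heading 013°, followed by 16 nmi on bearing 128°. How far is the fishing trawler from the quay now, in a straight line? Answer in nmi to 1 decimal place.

4.9 nmi

Leg 1 (114°, 5 nmi): east 5 sin 114° = 4.57, north 5 cos 114° = -2.03
Leg 2 (244°, 28 nmi): east 28 sin 244° = -25.17, north 28 cos 244° = -12.27
Leg 3 (013°, 21 nmi): east 21 sin 13° = 4.72, north 21 cos 13° = 20.46
Leg 4 (128°, 16 nmi): east 16 sin 128° = 12.61, north 16 cos 128° = -9.85
Net: -3.27 east, -3.70 north. Distance = √((-3.27)² + (-3.70)²) = 4.933 nmi.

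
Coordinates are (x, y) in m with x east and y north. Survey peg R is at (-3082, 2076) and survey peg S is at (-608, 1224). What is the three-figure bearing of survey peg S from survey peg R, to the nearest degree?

109°

Δeast = -608 − -3082 = 2474.00; Δnorth = 1224 − 2076 = -852.00.
Bearing = atan2(Δeast, Δnorth) mod 360° = 109.00° ≈ 109°.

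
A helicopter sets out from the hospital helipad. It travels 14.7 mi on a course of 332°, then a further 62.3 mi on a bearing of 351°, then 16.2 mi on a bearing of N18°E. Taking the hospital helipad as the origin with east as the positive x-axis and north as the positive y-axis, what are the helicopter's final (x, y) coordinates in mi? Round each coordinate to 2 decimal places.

(-11.64, 89.92)

Leg 1 (332°, 14.7 mi): east 14.7 sin 332° = -6.90, north 14.7 cos 332° = 12.98
Leg 2 (351°, 62.3 mi): east 62.3 sin 351° = -9.75, north 62.3 cos 351° = 61.53
Leg 3 (N18°E, 16.2 mi): east 16.2 sin 18° = 5.01, north 16.2 cos 18° = 15.41
Summing: -11.64 mi east, 89.92 mi north → (-11.64, 89.92).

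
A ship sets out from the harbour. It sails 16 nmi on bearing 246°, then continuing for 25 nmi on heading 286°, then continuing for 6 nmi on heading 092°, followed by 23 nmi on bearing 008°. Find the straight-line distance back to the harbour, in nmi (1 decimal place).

37.3 nmi

Leg 1 (246°, 16 nmi): east 16 sin 246° = -14.62, north 16 cos 246° = -6.51
Leg 2 (286°, 25 nmi): east 25 sin 286° = -24.03, north 25 cos 286° = 6.89
Leg 3 (092°, 6 nmi): east 6 sin 92° = 6.00, north 6 cos 92° = -0.21
Leg 4 (008°, 23 nmi): east 23 sin 8° = 3.20, north 23 cos 8° = 22.78
Net: -29.45 east, 22.95 north. Distance = √((-29.45)² + (22.95)²) = 37.337 nmi.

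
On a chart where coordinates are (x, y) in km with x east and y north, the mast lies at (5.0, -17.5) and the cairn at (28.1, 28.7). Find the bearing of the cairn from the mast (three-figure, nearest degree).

027°

Δeast = 28.1 − 5.0 = 23.10; Δnorth = 28.7 − -17.5 = 46.20.
Bearing = atan2(Δeast, Δnorth) mod 360° = 26.57° ≈ 027°.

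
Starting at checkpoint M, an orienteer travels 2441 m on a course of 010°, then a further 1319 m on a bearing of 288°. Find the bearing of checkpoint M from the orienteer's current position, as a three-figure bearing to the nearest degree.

164°

Leg 1 (010°, 2441 m): east 2441 sin 10° = 423.88, north 2441 cos 10° = 2403.92
Leg 2 (288°, 1319 m): east 1319 sin 288° = -1254.44, north 1319 cos 288° = 407.59
Net displacement: -830.57 east, 2811.51 north. Direction back to start is (830.57, -2811.51): bearing = atan2(830.57, -2811.51) mod 360° = 163.54° ≈ 164°.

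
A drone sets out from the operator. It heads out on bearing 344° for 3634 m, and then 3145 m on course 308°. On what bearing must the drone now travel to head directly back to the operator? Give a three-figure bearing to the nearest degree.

Leg 1 (344°, 3634 m): east 3634 sin 344° = -1001.67, north 3634 cos 344° = 3493.23
Leg 2 (308°, 3145 m): east 3145 sin 308° = -2478.29, north 3145 cos 308° = 1936.26
Net displacement: -3479.96 east, 5429.48 north. Direction back to start is (3479.96, -5429.48): bearing = atan2(3479.96, -5429.48) mod 360° = 147.34° ≈ 147°.

147°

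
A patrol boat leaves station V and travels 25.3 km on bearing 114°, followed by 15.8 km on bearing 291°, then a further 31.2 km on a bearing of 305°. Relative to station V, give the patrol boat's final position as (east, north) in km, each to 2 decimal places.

(-17.20, 13.27)

Leg 1 (114°, 25.3 km): east 25.3 sin 114° = 23.11, north 25.3 cos 114° = -10.29
Leg 2 (291°, 15.8 km): east 15.8 sin 291° = -14.75, north 15.8 cos 291° = 5.66
Leg 3 (305°, 31.2 km): east 31.2 sin 305° = -25.56, north 31.2 cos 305° = 17.90
Summing: -17.20 km east, 13.27 km north → (-17.20, 13.27).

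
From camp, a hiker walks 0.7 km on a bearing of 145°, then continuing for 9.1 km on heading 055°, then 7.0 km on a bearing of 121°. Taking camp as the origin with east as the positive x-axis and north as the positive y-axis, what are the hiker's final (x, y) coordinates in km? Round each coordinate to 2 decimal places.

Leg 1 (145°, 0.7 km): east 0.7 sin 145° = 0.40, north 0.7 cos 145° = -0.57
Leg 2 (055°, 9.1 km): east 9.1 sin 55° = 7.45, north 9.1 cos 55° = 5.22
Leg 3 (121°, 7.0 km): east 7.0 sin 121° = 6.00, north 7.0 cos 121° = -3.61
Summing: 13.86 km east, 1.04 km north → (13.86, 1.04).

(13.86, 1.04)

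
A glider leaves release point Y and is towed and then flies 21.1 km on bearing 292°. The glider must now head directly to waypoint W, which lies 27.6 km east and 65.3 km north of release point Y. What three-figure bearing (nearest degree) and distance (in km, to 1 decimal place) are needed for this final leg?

Leg 1 (292°, 21.1 km): east 21.1 sin 292° = -19.56, north 21.1 cos 292° = 7.90
Current position: (-19.56, 7.90). Target: (27.6, 65.3). Remaining: Δeast = 47.16, Δnorth = 57.40.
Bearing = atan2(47.16, 57.40) mod 360° = 39.41°; distance = √((47.16)² + (57.40)²) = 74.288 km.

039°, 74.3 km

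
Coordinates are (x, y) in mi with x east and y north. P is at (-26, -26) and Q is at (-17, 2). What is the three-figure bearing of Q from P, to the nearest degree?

018°

Δeast = -17 − -26 = 9.00; Δnorth = 2 − -26 = 28.00.
Bearing = atan2(Δeast, Δnorth) mod 360° = 17.82° ≈ 018°.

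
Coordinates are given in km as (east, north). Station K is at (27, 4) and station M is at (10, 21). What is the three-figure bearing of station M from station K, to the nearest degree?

Δeast = 10 − 27 = -17.00; Δnorth = 21 − 4 = 17.00.
Bearing = atan2(Δeast, Δnorth) mod 360° = 315.00° ≈ 315°.

315°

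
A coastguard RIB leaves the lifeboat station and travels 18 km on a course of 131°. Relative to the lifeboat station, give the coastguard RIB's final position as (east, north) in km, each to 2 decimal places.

Leg 1 (131°, 18 km): east 18 sin 131° = 13.58, north 18 cos 131° = -11.81
Summing: 13.58 km east, -11.81 km north → (13.58, -11.81).

(13.58, -11.81)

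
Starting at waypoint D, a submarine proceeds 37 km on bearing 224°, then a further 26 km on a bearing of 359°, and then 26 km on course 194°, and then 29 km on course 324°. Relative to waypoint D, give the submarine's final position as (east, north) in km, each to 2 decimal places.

Leg 1 (224°, 37 km): east 37 sin 224° = -25.70, north 37 cos 224° = -26.62
Leg 2 (359°, 26 km): east 26 sin 359° = -0.45, north 26 cos 359° = 26.00
Leg 3 (194°, 26 km): east 26 sin 194° = -6.29, north 26 cos 194° = -25.23
Leg 4 (324°, 29 km): east 29 sin 324° = -17.05, north 29 cos 324° = 23.46
Summing: -49.49 km east, -2.39 km north → (-49.49, -2.39).

(-49.49, -2.39)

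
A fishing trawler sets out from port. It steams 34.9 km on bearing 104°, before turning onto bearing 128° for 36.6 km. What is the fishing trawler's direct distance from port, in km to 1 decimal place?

Leg 1 (104°, 34.9 km): east 34.9 sin 104° = 33.86, north 34.9 cos 104° = -8.44
Leg 2 (128°, 36.6 km): east 36.6 sin 128° = 28.84, north 36.6 cos 128° = -22.53
Net: 62.70 east, -30.98 north. Distance = √((62.70)² + (-30.98)²) = 69.938 km.

69.9 km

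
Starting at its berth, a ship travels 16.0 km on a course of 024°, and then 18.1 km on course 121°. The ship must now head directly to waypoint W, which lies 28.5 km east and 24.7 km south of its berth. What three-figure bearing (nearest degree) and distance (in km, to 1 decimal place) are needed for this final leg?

Leg 1 (024°, 16.0 km): east 16.0 sin 24° = 6.51, north 16.0 cos 24° = 14.62
Leg 2 (121°, 18.1 km): east 18.1 sin 121° = 15.51, north 18.1 cos 121° = -9.32
Current position: (22.02, 5.29). Target: (28.5, -24.7). Remaining: Δeast = 6.48, Δnorth = -29.99.
Bearing = atan2(6.48, -29.99) mod 360° = 167.81°; distance = √((6.48)² + (-29.99)²) = 30.686 km.

168°, 30.7 km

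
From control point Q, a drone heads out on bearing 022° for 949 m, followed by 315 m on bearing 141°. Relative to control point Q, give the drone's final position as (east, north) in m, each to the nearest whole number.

(554, 635)

Leg 1 (022°, 949 m): east 949 sin 22° = 355.50, north 949 cos 22° = 879.90
Leg 2 (141°, 315 m): east 315 sin 141° = 198.24, north 315 cos 141° = -244.80
Summing: 553.74 m east, 635.10 m north → (554, 635).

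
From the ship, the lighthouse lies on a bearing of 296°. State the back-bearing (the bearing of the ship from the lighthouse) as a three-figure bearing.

Back-bearing = 296° − 180° = 116°.

116°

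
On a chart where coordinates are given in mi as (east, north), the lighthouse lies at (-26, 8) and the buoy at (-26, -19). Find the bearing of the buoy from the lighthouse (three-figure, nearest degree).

180°

Δeast = -26 − -26 = 0.00; Δnorth = -19 − 8 = -27.00.
Bearing = atan2(Δeast, Δnorth) mod 360° = 180.00° ≈ 180°.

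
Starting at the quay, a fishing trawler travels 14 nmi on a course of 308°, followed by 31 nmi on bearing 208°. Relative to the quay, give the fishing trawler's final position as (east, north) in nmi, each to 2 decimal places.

(-25.59, -18.75)

Leg 1 (308°, 14 nmi): east 14 sin 308° = -11.03, north 14 cos 308° = 8.62
Leg 2 (208°, 31 nmi): east 31 sin 208° = -14.55, north 31 cos 208° = -27.37
Summing: -25.59 nmi east, -18.75 nmi north → (-25.59, -18.75).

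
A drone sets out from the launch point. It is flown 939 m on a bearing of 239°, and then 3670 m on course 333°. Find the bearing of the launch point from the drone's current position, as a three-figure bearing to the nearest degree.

138°

Leg 1 (239°, 939 m): east 939 sin 239° = -804.88, north 939 cos 239° = -483.62
Leg 2 (333°, 3670 m): east 3670 sin 333° = -1666.15, north 3670 cos 333° = 3269.99
Net displacement: -2471.03 east, 2786.37 north. Direction back to start is (2471.03, -2786.37): bearing = atan2(2471.03, -2786.37) mod 360° = 138.43° ≈ 138°.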